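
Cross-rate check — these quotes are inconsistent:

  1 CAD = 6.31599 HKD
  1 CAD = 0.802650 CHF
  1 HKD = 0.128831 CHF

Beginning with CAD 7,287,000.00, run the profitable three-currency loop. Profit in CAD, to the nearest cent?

Profitable loop is CAD → HKD → CHF → CAD:
CAD 7,287,000.00 × 6.31599 = HKD 46,024,619.13
HKD 46,024,619.13 × 0.128831 = CHF 5,929,397.71
CHF 5,929,397.71 ÷ 0.802650 = CAD 7,387,276.78
Profit = CAD 7,387,276.78 − CAD 7,287,000.00

Profit: CAD 100,276.78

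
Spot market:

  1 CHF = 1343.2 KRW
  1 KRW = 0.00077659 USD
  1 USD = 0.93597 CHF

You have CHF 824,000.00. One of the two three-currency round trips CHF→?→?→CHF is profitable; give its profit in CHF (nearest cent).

Profit: CHF 19,981.26

Profitable loop is CHF → USD → KRW → CHF:
CHF 824,000.00 ÷ 0.93597 = USD 880,370.10
USD 880,370.10 ÷ 0.00077659 = KRW 1,133,635,634
KRW 1,133,635,634 ÷ 1343.2 = CHF 843,981.26
Profit = CHF 843,981.26 − CHF 824,000.00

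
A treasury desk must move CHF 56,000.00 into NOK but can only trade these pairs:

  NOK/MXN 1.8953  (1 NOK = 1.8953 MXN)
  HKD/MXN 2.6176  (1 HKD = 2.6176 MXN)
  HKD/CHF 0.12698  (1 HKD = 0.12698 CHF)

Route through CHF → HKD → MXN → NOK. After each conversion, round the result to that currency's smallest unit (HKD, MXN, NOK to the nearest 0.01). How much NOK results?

CHF 56,000.00 ÷ 0.12698 = HKD 441,014.33
HKD 441,014.33 × 2.6176 = MXN 1,154,399.11
MXN 1,154,399.11 ÷ 1.8953 = NOK 609,085.16

NOK 609,085.16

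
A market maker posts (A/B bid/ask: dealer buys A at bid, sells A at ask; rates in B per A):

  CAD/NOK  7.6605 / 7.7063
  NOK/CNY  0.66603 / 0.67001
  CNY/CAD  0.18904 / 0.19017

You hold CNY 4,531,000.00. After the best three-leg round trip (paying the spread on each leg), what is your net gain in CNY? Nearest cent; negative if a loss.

Best loop CNY → NOK → CAD → CNY:
CNY 4,531,000.00 ÷ 0.67001 (buy NOK at ask) = NOK 6,762,585.63
NOK 6,762,585.63 ÷ 7.7063 (buy CAD at ask) = CAD 877,539.89
CAD 877,539.89 ÷ 0.19017 (buy CNY at ask) = CNY 4,614,502.22

Net profit: CNY 83,502.22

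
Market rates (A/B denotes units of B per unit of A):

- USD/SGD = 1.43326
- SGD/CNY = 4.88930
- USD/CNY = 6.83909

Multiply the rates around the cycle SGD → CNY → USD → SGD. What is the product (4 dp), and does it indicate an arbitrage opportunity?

Around SGD → CNY → USD → SGD: 1 × 4.88930 ÷ 6.83909 × 1.43326 = 1.024645
Product > 1; profitable direction is SGD → CNY → USD → SGD.

1.0246 (arbitrage exists)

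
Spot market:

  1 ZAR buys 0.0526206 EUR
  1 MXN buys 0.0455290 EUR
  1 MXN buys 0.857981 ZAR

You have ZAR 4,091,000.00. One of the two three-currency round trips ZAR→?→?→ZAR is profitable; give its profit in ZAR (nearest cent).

Profitable loop is ZAR → MXN → EUR → ZAR:
ZAR 4,091,000.00 ÷ 0.857981 = MXN 4,768,170.86
MXN 4,768,170.86 × 0.0455290 = EUR 217,090.05
EUR 217,090.05 ÷ 0.0526206 = ZAR 4,125,571.56
Profit = ZAR 4,125,571.56 − ZAR 4,091,000.00

Profit: ZAR 34,571.56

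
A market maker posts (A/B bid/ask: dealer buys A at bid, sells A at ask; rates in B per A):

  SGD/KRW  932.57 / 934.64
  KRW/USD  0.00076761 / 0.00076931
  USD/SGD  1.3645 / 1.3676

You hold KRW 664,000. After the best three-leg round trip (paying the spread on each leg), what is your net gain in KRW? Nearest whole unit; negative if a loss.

Best loop KRW → SGD → USD → KRW:
KRW 664,000 ÷ 934.64 (buy SGD at ask) = SGD 710.43
SGD 710.43 ÷ 1.3676 (buy USD at ask) = USD 519.47
USD 519.47 ÷ 0.00076931 (buy KRW at ask) = KRW 675,248

Net profit: KRW 11,248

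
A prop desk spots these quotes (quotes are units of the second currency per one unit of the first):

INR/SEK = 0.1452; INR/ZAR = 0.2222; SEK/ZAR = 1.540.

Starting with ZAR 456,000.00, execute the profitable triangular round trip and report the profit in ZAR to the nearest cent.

Profitable loop is ZAR → INR → SEK → ZAR:
ZAR 456,000.00 ÷ 0.2222 = INR 2,052,205.22
INR 2,052,205.22 × 0.1452 = SEK 297,980.20
SEK 297,980.20 × 1.540 = ZAR 458,889.50
Profit = ZAR 458,889.50 − ZAR 456,000.00

Profit: ZAR 2,889.50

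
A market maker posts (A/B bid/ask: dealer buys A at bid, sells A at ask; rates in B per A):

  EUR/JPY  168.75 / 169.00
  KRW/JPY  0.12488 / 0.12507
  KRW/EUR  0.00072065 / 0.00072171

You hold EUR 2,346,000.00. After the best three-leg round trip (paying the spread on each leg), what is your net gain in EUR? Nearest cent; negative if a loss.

Net profit: EUR 55,991.52

Best loop EUR → KRW → JPY → EUR:
EUR 2,346,000.00 ÷ 0.00072171 (buy KRW at ask) = KRW 3,250,613,127
KRW 3,250,613,127 × 0.12488 (sell KRW at bid) = JPY 405,936,567
JPY 405,936,567 ÷ 169.00 (buy EUR at ask) = EUR 2,401,991.52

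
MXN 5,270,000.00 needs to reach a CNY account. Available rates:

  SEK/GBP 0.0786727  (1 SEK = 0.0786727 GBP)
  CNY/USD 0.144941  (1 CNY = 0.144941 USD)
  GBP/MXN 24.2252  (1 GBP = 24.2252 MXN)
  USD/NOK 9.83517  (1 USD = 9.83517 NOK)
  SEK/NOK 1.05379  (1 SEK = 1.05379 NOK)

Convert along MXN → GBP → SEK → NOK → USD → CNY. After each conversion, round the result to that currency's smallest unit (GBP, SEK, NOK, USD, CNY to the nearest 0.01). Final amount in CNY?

MXN 5,270,000.00 ÷ 24.2252 = GBP 217,542.06
GBP 217,542.06 ÷ 0.0786727 = SEK 2,765,153.10
SEK 2,765,153.10 × 1.05379 = NOK 2,913,890.69
NOK 2,913,890.69 ÷ 9.83517 = USD 296,272.53
USD 296,272.53 ÷ 0.144941 = CNY 2,044,090.56

CNY 2,044,090.56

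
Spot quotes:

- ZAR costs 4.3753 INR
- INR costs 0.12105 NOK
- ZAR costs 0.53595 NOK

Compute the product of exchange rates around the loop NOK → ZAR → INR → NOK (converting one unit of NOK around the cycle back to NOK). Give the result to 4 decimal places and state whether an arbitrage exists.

0.9882 (arbitrage exists)

Around NOK → ZAR → INR → NOK: 1 ÷ 0.53595 × 4.3753 × 0.12105 = 0.988208
Product < 1; profitable direction is NOK → INR → ZAR → NOK.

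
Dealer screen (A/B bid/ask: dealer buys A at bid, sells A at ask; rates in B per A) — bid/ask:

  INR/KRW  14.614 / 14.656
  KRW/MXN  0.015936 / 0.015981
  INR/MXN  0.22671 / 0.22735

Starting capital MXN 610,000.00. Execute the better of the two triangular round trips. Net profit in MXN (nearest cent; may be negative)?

Net profit: MXN 14,860.83

Best loop MXN → INR → KRW → MXN:
MXN 610,000.00 ÷ 0.22735 (buy INR at ask) = INR 2,683,087.75
INR 2,683,087.75 × 14.614 (sell INR at bid) = KRW 39,210,644
KRW 39,210,644 × 0.015936 (sell KRW at bid) = MXN 624,860.83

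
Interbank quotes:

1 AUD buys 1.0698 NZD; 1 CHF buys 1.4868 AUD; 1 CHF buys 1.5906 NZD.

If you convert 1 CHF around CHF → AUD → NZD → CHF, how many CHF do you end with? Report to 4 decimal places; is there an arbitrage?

Around CHF → AUD → NZD → CHF: 1 × 1.4868 × 1.0698 ÷ 1.5906 = 0.999987
Product ≈ 1 (deviation 0.001%, within rounding noise).

1.0000 (no arbitrage)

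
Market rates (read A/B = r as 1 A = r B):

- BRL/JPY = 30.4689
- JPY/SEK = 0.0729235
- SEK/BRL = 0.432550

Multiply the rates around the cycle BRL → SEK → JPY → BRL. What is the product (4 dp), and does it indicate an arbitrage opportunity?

Around BRL → SEK → JPY → BRL: 1 ÷ 0.432550 ÷ 0.0729235 ÷ 30.4689 = 1.040494
Product > 1; profitable direction is BRL → SEK → JPY → BRL.

1.0405 (arbitrage exists)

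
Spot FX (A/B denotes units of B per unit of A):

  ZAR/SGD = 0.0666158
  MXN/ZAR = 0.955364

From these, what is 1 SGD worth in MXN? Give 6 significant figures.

SGD/MXN = 15.7128

1 SGD ÷ 0.0666158 = 15.0115 ZAR
15.0115 ZAR ÷ 0.955364 = 15.7128 MXN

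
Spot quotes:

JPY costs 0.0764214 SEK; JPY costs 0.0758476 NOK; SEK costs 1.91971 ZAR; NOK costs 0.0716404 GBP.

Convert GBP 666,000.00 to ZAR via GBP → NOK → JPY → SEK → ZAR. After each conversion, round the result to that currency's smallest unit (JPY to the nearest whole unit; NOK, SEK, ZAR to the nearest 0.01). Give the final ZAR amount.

ZAR 17,981,462.11

GBP 666,000.00 ÷ 0.0716404 = NOK 9,296,430.51
NOK 9,296,430.51 ÷ 0.0758476 = JPY 122,567,234
JPY 122,567,234 × 0.0764214 = SEK 9,366,759.62
SEK 9,366,759.62 × 1.91971 = ZAR 17,981,462.11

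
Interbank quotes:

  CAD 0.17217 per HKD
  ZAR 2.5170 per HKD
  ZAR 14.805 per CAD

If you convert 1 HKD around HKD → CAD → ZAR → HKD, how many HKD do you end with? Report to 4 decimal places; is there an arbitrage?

Around HKD → CAD → ZAR → HKD: 1 × 0.17217 × 14.805 ÷ 2.5170 = 1.012704
Product > 1; profitable direction is HKD → CAD → ZAR → HKD.

1.0127 (arbitrage exists)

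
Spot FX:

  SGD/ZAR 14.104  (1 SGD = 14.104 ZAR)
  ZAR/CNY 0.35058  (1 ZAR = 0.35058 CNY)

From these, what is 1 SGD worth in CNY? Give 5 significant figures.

SGD/CNY = 4.9446

1 SGD × 14.104 = 14.104 ZAR
14.104 ZAR × 0.35058 = 4.94458 CNY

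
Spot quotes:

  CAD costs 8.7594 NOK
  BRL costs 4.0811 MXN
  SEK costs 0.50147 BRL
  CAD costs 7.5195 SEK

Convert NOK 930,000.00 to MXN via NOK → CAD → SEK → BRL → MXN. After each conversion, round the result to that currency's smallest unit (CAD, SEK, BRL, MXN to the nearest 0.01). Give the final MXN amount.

MXN 1,633,878.55

NOK 930,000.00 ÷ 8.7594 = CAD 106,171.66
CAD 106,171.66 × 7.5195 = SEK 798,357.80
SEK 798,357.80 × 0.50147 = BRL 400,352.49
BRL 400,352.49 × 4.0811 = MXN 1,633,878.55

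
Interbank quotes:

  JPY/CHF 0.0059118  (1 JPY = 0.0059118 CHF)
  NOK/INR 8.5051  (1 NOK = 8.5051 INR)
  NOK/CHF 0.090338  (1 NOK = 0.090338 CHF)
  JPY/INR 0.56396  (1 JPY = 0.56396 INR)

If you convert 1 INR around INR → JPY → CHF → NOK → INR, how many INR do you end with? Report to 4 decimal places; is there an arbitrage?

0.9869 (arbitrage exists)

Around INR → JPY → CHF → NOK → INR: 1 ÷ 0.56396 × 0.0059118 ÷ 0.090338 × 8.5051 = 0.986916
Product < 1; profitable direction is INR → NOK → CHF → JPY → INR.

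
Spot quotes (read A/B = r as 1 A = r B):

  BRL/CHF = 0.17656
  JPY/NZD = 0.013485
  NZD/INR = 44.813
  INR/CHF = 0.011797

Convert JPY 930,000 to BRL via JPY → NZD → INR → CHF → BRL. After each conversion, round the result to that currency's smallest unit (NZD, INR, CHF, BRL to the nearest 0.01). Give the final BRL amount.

BRL 37,550.63

JPY 930,000 × 0.013485 = NZD 12,541.05
NZD 12,541.05 × 44.813 = INR 562,002.07
INR 562,002.07 × 0.011797 = CHF 6,629.94
CHF 6,629.94 ÷ 0.17656 = BRL 37,550.63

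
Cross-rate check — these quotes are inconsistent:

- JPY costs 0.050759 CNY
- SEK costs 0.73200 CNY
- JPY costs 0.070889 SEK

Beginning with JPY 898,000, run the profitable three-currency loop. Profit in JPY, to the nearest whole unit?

Profitable loop is JPY → SEK → CNY → JPY:
JPY 898,000 × 0.070889 = SEK 63,658.32
SEK 63,658.32 × 0.73200 = CNY 46,597.89
CNY 46,597.89 ÷ 0.050759 = JPY 918,022
Profit = JPY 918,022 − JPY 898,000

Profit: JPY 20,022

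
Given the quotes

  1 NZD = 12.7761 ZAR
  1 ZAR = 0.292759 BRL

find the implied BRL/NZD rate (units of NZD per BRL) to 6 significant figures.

1 BRL ÷ 0.292759 = 3.41578 ZAR
3.41578 ZAR ÷ 12.7761 = 0.267357 NZD

BRL/NZD = 0.267357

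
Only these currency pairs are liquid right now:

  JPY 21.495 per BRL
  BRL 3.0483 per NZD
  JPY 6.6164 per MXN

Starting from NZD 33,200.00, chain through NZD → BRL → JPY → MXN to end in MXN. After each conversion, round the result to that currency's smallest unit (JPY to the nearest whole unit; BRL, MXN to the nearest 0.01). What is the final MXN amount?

NZD 33,200.00 × 3.0483 = BRL 101,203.56
BRL 101,203.56 × 21.495 = JPY 2,175,371
JPY 2,175,371 ÷ 6.6164 = MXN 328,784.69

MXN 328,784.69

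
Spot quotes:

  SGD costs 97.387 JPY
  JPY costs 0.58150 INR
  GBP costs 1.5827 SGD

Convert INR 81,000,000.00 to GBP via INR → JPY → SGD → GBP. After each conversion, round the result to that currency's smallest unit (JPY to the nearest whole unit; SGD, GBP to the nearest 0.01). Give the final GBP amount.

INR 81,000,000.00 ÷ 0.58150 = JPY 139,294,927
JPY 139,294,927 ÷ 97.387 = SGD 1,430,323.63
SGD 1,430,323.63 ÷ 1.5827 = GBP 903,723.78

GBP 903,723.78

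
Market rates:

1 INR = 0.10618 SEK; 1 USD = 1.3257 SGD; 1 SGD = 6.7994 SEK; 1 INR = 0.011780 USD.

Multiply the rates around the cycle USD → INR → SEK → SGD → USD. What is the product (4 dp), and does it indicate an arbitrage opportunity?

Around USD → INR → SEK → SGD → USD: 1 ÷ 0.011780 × 0.10618 ÷ 6.7994 ÷ 1.3257 = 0.999958
Product ≈ 1 (deviation 0.004%, within rounding noise).

1.0000 (no arbitrage)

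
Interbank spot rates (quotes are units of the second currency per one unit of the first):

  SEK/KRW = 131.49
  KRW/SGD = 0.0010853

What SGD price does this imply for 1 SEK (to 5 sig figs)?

1 SEK × 131.49 = 131.49 KRW
131.49 KRW × 0.0010853 = 0.142706 SGD

SEK/SGD = 0.14271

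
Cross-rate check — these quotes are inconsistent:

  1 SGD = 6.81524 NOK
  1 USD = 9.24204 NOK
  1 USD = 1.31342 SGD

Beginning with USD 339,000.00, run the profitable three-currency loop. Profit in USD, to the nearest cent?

Profitable loop is USD → NOK → SGD → USD:
USD 339,000.00 × 9.24204 = NOK 3,133,051.56
NOK 3,133,051.56 ÷ 6.81524 = SGD 459,712.58
SGD 459,712.58 ÷ 1.31342 = USD 350,011.86
Profit = USD 350,011.86 − USD 339,000.00

Profit: USD 11,011.86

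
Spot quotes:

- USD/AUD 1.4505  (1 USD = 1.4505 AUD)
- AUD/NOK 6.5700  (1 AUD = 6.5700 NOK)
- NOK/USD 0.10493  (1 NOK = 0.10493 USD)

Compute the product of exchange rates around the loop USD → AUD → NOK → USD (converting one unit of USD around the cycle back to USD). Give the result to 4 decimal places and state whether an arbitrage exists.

Around USD → AUD → NOK → USD: 1 × 1.4505 × 6.5700 × 0.10493 = 0.999960
Product ≈ 1 (deviation 0.004%, within rounding noise).

1.0000 (no arbitrage)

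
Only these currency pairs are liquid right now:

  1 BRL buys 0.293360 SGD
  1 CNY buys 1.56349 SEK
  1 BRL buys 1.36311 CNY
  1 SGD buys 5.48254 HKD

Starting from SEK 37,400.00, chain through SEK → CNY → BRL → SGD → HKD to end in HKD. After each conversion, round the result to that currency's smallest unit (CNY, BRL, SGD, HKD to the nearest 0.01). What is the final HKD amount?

SEK 37,400.00 ÷ 1.56349 = CNY 23,920.84
CNY 23,920.84 ÷ 1.36311 = BRL 17,548.72
BRL 17,548.72 × 0.293360 = SGD 5,148.09
SGD 5,148.09 × 5.48254 = HKD 28,224.61

HKD 28,224.61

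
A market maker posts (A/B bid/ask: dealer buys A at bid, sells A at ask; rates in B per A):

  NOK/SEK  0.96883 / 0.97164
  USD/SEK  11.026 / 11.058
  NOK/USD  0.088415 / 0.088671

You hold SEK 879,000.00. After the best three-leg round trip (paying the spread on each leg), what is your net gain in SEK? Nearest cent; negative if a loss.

Net profit: SEK 2,916.42

Best loop SEK → NOK → USD → SEK:
SEK 879,000.00 ÷ 0.97164 (buy NOK at ask) = NOK 904,656.05
NOK 904,656.05 × 0.088415 (sell NOK at bid) = USD 79,985.16
USD 79,985.16 × 11.026 (sell USD at bid) = SEK 881,916.42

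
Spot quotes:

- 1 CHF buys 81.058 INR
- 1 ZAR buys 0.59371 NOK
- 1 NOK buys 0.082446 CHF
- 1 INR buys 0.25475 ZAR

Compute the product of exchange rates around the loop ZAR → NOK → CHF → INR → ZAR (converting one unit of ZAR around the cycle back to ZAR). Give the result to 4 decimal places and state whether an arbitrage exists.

1.0108 (arbitrage exists)

Around ZAR → NOK → CHF → INR → ZAR: 1 × 0.59371 × 0.082446 × 81.058 × 0.25475 = 1.010774
Product > 1; profitable direction is ZAR → NOK → CHF → INR → ZAR.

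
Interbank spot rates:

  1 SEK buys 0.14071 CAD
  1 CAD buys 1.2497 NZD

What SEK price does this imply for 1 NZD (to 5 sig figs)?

1 NZD ÷ 1.2497 = 0.800192 CAD
0.800192 CAD ÷ 0.14071 = 5.68682 SEK

NZD/SEK = 5.6868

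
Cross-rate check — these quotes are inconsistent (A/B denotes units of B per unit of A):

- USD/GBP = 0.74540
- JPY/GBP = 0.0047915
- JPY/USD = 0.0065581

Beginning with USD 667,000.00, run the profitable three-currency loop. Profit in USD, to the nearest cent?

Profit: USD 13,490.03

Profitable loop is USD → GBP → JPY → USD:
USD 667,000.00 × 0.74540 = GBP 497,181.80
GBP 497,181.80 ÷ 0.0047915 = JPY 103,763,289
JPY 103,763,289 × 0.0065581 = USD 680,490.03
Profit = USD 680,490.03 − USD 667,000.00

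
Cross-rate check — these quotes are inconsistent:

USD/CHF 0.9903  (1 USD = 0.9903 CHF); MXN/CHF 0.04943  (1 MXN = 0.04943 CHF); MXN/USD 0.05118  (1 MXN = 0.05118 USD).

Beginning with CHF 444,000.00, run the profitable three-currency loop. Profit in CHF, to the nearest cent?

Profit: CHF 11,259.92

Profitable loop is CHF → MXN → USD → CHF:
CHF 444,000.00 ÷ 0.04943 = MXN 8,982,399.35
MXN 8,982,399.35 × 0.05118 = USD 459,719.20
USD 459,719.20 × 0.9903 = CHF 455,259.92
Profit = CHF 455,259.92 − CHF 444,000.00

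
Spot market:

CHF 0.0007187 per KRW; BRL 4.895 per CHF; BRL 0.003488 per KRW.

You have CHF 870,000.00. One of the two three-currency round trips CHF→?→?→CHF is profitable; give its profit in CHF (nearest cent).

Profit: CHF 7,491.90

Profitable loop is CHF → BRL → KRW → CHF:
CHF 870,000.00 × 4.895 = BRL 4,258,650.00
BRL 4,258,650.00 ÷ 0.003488 = KRW 1,220,943,234
KRW 1,220,943,234 × 0.0007187 = CHF 877,491.90
Profit = CHF 877,491.90 − CHF 870,000.00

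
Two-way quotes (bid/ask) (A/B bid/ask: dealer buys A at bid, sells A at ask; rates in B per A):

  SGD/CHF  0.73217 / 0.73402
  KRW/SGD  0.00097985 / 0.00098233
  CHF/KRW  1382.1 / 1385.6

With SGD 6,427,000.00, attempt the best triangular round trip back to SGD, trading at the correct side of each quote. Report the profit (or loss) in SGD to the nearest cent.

Net profit: SGD 5,875.18

Best loop SGD → KRW → CHF → SGD:
SGD 6,427,000.00 ÷ 0.00098233 (buy KRW at ask) = KRW 6,542,607,881
KRW 6,542,607,881 ÷ 1385.6 (buy CHF at ask) = CHF 4,721,859.04
CHF 4,721,859.04 ÷ 0.73402 (buy SGD at ask) = SGD 6,432,875.18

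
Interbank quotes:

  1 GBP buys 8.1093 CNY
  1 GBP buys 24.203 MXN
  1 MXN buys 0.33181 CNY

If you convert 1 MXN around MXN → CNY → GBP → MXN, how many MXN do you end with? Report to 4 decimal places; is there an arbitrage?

0.9903 (arbitrage exists)

Around MXN → CNY → GBP → MXN: 1 × 0.33181 ÷ 8.1093 × 24.203 = 0.990319
Product < 1; profitable direction is MXN → GBP → CNY → MXN.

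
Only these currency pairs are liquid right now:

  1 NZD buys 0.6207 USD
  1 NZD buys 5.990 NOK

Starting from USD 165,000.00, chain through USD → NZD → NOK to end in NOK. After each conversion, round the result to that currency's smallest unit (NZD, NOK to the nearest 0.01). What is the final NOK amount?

USD 165,000.00 ÷ 0.6207 = NZD 265,828.90
NZD 265,828.90 × 5.990 = NOK 1,592,315.11

NOK 1,592,315.11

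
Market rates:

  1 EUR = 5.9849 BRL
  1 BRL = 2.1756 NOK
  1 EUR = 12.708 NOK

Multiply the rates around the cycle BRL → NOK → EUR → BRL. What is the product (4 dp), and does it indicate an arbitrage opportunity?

1.0246 (arbitrage exists)

Around BRL → NOK → EUR → BRL: 1 × 2.1756 ÷ 12.708 × 5.9849 = 1.024610
Product > 1; profitable direction is BRL → NOK → EUR → BRL.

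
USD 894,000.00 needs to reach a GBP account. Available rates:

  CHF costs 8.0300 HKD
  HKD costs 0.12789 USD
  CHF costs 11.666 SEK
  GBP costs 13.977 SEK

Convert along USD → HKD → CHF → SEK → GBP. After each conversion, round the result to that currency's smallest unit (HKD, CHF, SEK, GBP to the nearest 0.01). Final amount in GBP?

GBP 726,596.66

USD 894,000.00 ÷ 0.12789 = HKD 6,990,382.36
HKD 6,990,382.36 ÷ 8.0300 = CHF 870,533.30
CHF 870,533.30 × 11.666 = SEK 10,155,641.48
SEK 10,155,641.48 ÷ 13.977 = GBP 726,596.66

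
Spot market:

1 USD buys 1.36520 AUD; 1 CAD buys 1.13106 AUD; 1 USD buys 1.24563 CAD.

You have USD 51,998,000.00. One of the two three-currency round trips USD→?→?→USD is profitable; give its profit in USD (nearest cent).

Profitable loop is USD → CAD → AUD → USD:
USD 51,998,000.00 × 1.24563 = CAD 64,770,268.74
CAD 64,770,268.74 × 1.13106 = AUD 73,259,060.16
AUD 73,259,060.16 ÷ 1.36520 = USD 53,661,778.61
Profit = USD 53,661,778.61 − USD 51,998,000.00

Profit: USD 1,663,778.61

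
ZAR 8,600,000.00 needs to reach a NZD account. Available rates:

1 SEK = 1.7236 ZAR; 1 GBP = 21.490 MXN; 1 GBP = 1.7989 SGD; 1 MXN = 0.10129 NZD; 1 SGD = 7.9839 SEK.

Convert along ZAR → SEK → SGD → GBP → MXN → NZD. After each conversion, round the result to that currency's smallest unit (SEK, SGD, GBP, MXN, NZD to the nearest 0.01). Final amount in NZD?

ZAR 8,600,000.00 ÷ 1.7236 = SEK 4,989,556.74
SEK 4,989,556.74 ÷ 7.9839 = SGD 624,952.31
SGD 624,952.31 ÷ 1.7989 = GBP 347,408.03
GBP 347,408.03 × 21.490 = MXN 7,465,798.56
MXN 7,465,798.56 × 0.10129 = NZD 756,210.74

NZD 756,210.74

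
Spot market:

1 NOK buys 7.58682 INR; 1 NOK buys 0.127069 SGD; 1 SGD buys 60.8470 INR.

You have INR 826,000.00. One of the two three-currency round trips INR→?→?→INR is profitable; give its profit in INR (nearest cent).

Profitable loop is INR → NOK → SGD → INR:
INR 826,000.00 ÷ 7.58682 = NOK 108,873.02
NOK 108,873.02 × 0.127069 = SGD 13,834.39
SGD 13,834.39 × 60.8470 = INR 841,780.87
Profit = INR 841,780.87 − INR 826,000.00

Profit: INR 15,780.87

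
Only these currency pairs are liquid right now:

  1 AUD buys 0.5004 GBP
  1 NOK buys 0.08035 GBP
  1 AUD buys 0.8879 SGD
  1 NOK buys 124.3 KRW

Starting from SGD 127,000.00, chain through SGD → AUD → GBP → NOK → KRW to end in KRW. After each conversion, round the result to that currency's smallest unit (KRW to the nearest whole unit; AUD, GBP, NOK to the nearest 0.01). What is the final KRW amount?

SGD 127,000.00 ÷ 0.8879 = AUD 143,034.13
AUD 143,034.13 × 0.5004 = GBP 71,574.28
GBP 71,574.28 ÷ 0.08035 = NOK 890,781.33
NOK 890,781.33 × 124.3 = KRW 110,724,119

KRW 110,724,119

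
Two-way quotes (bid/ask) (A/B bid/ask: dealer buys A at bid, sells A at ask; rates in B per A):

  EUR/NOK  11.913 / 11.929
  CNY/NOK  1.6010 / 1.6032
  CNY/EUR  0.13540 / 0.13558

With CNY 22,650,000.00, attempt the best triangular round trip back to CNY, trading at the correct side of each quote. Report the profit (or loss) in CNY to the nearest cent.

Net profit: CNY 138,739.73

Best loop CNY → EUR → NOK → CNY:
CNY 22,650,000.00 × 0.13540 (sell CNY at bid) = EUR 3,066,810.00
EUR 3,066,810.00 × 11.913 (sell EUR at bid) = NOK 36,534,907.53
NOK 36,534,907.53 ÷ 1.6032 (buy CNY at ask) = CNY 22,788,739.73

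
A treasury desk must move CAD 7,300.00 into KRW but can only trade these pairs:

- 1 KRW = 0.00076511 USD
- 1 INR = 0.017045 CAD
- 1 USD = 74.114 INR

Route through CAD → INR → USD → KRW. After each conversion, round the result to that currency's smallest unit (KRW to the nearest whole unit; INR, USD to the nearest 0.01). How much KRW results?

KRW 7,552,692

CAD 7,300.00 ÷ 0.017045 = INR 428,278.09
INR 428,278.09 ÷ 74.114 = USD 5,778.64
USD 5,778.64 ÷ 0.00076511 = KRW 7,552,692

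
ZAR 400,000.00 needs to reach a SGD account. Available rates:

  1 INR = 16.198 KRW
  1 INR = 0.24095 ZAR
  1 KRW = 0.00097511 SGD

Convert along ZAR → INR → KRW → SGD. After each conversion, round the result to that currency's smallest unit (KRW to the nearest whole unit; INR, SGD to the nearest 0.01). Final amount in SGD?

ZAR 400,000.00 ÷ 0.24095 = INR 1,660,095.46
INR 1,660,095.46 × 16.198 = KRW 26,890,226
KRW 26,890,226 × 0.00097511 = SGD 26,220.93

SGD 26,220.93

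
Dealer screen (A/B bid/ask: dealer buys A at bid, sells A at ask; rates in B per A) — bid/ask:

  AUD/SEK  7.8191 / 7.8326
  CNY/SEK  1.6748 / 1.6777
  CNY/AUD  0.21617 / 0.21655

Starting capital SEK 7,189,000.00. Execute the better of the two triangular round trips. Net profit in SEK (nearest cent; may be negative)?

Net profit: SEK 53,797.93

Best loop SEK → CNY → AUD → SEK:
SEK 7,189,000.00 ÷ 1.6777 (buy CNY at ask) = CNY 4,285,033.08
CNY 4,285,033.08 × 0.21617 (sell CNY at bid) = AUD 926,295.60
AUD 926,295.60 × 7.8191 (sell AUD at bid) = SEK 7,242,797.93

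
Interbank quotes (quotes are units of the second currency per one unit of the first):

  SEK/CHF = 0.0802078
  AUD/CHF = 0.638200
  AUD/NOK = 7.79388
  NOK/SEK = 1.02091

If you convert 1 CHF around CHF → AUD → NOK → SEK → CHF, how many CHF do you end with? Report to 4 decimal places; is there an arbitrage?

Around CHF → AUD → NOK → SEK → CHF: 1 ÷ 0.638200 × 7.79388 × 1.02091 × 0.0802078 = 1.000002
Product ≈ 1 (deviation 0.000%, within rounding noise).

1.0000 (no arbitrage)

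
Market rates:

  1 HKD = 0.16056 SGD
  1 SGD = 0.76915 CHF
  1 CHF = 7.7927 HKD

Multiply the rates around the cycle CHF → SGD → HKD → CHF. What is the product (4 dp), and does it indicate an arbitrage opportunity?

1.0391 (arbitrage exists)

Around CHF → SGD → HKD → CHF: 1 ÷ 0.76915 ÷ 0.16056 ÷ 7.7927 = 1.039115
Product > 1; profitable direction is CHF → SGD → HKD → CHF.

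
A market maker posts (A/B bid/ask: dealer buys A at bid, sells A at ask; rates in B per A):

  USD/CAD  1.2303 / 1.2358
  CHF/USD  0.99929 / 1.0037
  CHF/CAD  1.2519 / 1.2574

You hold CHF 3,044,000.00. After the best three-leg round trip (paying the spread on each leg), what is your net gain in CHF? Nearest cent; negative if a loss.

Best loop CHF → CAD → USD → CHF:
CHF 3,044,000.00 × 1.2519 (sell CHF at bid) = CAD 3,810,783.60
CAD 3,810,783.60 ÷ 1.2358 (buy USD at ask) = USD 3,083,657.23
USD 3,083,657.23 ÷ 1.0037 (buy CHF at ask) = CHF 3,072,289.75

Net profit: CHF 28,289.75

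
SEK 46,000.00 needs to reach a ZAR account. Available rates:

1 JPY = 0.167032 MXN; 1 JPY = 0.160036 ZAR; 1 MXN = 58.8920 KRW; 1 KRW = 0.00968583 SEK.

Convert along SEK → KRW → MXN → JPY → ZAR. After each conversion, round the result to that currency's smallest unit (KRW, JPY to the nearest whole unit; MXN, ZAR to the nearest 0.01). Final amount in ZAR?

SEK 46,000.00 ÷ 0.00968583 = KRW 4,749,206
KRW 4,749,206 ÷ 58.8920 = MXN 80,642.63
MXN 80,642.63 ÷ 0.167032 = JPY 482,797
JPY 482,797 × 0.160036 = ZAR 77,264.90

ZAR 77,264.90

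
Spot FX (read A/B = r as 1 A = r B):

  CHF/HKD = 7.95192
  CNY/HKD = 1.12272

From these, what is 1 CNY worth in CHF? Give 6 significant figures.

CNY/CHF = 0.141189

1 CNY × 1.12272 = 1.12272 HKD
1.12272 HKD ÷ 7.95192 = 0.141189 CHF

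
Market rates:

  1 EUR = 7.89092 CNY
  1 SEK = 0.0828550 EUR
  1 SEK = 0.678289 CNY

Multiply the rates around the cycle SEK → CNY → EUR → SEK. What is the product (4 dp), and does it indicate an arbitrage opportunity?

1.0375 (arbitrage exists)

Around SEK → CNY → EUR → SEK: 1 × 0.678289 ÷ 7.89092 ÷ 0.0828550 = 1.037453
Product > 1; profitable direction is SEK → CNY → EUR → SEK.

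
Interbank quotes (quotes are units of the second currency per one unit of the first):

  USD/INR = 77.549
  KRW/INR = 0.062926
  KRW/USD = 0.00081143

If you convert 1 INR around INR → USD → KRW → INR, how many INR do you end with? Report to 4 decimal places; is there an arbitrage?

1.0000 (no arbitrage)

Around INR → USD → KRW → INR: 1 ÷ 77.549 ÷ 0.00081143 × 0.062926 = 1.000007
Product ≈ 1 (deviation 0.001%, within rounding noise).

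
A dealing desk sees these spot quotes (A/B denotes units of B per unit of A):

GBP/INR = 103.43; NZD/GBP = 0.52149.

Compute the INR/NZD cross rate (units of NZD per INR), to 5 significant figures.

INR/NZD = 0.018540

1 INR ÷ 103.43 = 0.00966837 GBP
0.00966837 GBP ÷ 0.52149 = 0.0185399 NZD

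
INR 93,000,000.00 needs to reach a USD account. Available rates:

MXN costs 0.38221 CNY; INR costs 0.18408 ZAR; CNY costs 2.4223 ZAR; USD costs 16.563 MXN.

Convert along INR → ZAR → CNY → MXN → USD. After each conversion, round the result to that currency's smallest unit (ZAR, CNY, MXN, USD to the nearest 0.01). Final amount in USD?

INR 93,000,000.00 × 0.18408 = ZAR 17,119,440.00
ZAR 17,119,440.00 ÷ 2.4223 = CNY 7,067,431.78
CNY 7,067,431.78 ÷ 0.38221 = MXN 18,490,965.12
MXN 18,490,965.12 ÷ 16.563 = USD 1,116,401.93

USD 1,116,401.93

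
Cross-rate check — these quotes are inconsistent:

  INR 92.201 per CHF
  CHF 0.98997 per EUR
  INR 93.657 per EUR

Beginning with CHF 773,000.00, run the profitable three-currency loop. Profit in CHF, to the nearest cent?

Profitable loop is CHF → EUR → INR → CHF:
CHF 773,000.00 ÷ 0.98997 = EUR 780,831.74
EUR 780,831.74 × 93.657 = INR 73,130,358.50
INR 73,130,358.50 ÷ 92.201 = CHF 793,162.31
Profit = CHF 793,162.31 − CHF 773,000.00

Profit: CHF 20,162.31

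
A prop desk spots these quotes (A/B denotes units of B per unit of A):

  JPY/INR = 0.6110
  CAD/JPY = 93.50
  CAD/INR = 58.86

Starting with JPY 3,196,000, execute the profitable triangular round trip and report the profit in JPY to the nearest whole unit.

Profitable loop is JPY → CAD → INR → JPY:
JPY 3,196,000 ÷ 93.50 = CAD 34,181.82
CAD 34,181.82 × 58.86 = INR 2,011,941.82
INR 2,011,941.82 ÷ 0.6110 = JPY 3,292,867
Profit = JPY 3,292,867 − JPY 3,196,000

Profit: JPY 96,867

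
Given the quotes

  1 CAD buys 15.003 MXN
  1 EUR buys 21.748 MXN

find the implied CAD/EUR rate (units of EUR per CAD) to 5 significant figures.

CAD/EUR = 0.68986

1 CAD × 15.003 = 15.003 MXN
15.003 MXN ÷ 21.748 = 0.689857 EUR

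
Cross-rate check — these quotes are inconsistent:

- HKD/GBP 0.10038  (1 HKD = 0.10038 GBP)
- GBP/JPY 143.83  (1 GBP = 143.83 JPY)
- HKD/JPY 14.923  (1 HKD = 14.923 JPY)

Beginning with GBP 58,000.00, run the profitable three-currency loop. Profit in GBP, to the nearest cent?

Profit: GBP 1,949.76

Profitable loop is GBP → HKD → JPY → GBP:
GBP 58,000.00 ÷ 0.10038 = HKD 577,804.34
HKD 577,804.34 × 14.923 = JPY 8,622,574
JPY 8,622,574 ÷ 143.83 = GBP 59,949.76
Profit = GBP 59,949.76 − GBP 58,000.00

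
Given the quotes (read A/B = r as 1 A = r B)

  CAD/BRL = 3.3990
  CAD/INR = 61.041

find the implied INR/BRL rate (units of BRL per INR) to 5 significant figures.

1 INR ÷ 61.041 = 0.0163824 CAD
0.0163824 CAD × 3.3990 = 0.0556839 BRL

INR/BRL = 0.055684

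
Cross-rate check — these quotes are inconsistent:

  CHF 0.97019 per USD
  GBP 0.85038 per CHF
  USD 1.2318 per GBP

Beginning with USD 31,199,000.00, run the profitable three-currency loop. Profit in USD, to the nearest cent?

Profit: USD 507,675.31

Profitable loop is USD → CHF → GBP → USD:
USD 31,199,000.00 × 0.97019 = CHF 30,268,957.81
CHF 30,268,957.81 × 0.85038 = GBP 25,740,116.34
GBP 25,740,116.34 × 1.2318 = USD 31,706,675.31
Profit = USD 31,706,675.31 − USD 31,199,000.00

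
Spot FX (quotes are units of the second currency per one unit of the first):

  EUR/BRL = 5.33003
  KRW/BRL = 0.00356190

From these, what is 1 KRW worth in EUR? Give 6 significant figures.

1 KRW × 0.00356190 = 0.0035619 BRL
0.0035619 BRL ÷ 5.33003 = 0.00066827 EUR

KRW/EUR = 0.000668270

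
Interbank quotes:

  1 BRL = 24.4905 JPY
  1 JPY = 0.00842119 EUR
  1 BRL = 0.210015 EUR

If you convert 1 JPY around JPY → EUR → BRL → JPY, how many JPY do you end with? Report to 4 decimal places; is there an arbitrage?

0.9820 (arbitrage exists)

Around JPY → EUR → BRL → JPY: 1 × 0.00842119 ÷ 0.210015 × 24.4905 = 0.982021
Product < 1; profitable direction is JPY → BRL → EUR → JPY.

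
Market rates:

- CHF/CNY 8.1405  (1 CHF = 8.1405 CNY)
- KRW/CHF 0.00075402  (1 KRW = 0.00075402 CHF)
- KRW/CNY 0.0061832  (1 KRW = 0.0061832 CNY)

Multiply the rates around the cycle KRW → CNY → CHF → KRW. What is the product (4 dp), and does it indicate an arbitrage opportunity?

1.0073 (arbitrage exists)

Around KRW → CNY → CHF → KRW: 1 × 0.0061832 ÷ 8.1405 ÷ 0.00075402 = 1.007348
Product > 1; profitable direction is KRW → CNY → CHF → KRW.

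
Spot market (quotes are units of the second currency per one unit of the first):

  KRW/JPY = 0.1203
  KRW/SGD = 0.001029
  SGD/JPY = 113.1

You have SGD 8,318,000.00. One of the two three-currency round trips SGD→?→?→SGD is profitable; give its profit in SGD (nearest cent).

Profit: SGD 280,180.61

Profitable loop is SGD → KRW → JPY → SGD:
SGD 8,318,000.00 ÷ 0.001029 = KRW 8,083,576,288
KRW 8,083,576,288 × 0.1203 = JPY 972,454,227
JPY 972,454,227 ÷ 113.1 = SGD 8,598,180.61
Profit = SGD 8,598,180.61 − SGD 8,318,000.00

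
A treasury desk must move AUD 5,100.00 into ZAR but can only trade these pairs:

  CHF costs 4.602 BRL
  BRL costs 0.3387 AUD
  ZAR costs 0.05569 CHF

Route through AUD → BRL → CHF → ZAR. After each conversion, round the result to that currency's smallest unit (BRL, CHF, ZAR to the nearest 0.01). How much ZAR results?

AUD 5,100.00 ÷ 0.3387 = BRL 15,057.57
BRL 15,057.57 ÷ 4.602 = CHF 3,271.96
CHF 3,271.96 ÷ 0.05569 = ZAR 58,753.10

ZAR 58,753.10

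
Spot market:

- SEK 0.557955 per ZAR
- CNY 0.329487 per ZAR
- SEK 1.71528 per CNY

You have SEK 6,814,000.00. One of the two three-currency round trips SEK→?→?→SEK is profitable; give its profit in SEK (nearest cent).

Profitable loop is SEK → ZAR → CNY → SEK:
SEK 6,814,000.00 ÷ 0.557955 = ZAR 12,212,454.41
ZAR 12,212,454.41 × 0.329487 = CNY 4,023,844.97
CNY 4,023,844.97 × 1.71528 = SEK 6,902,020.79
Profit = SEK 6,902,020.79 − SEK 6,814,000.00

Profit: SEK 88,020.79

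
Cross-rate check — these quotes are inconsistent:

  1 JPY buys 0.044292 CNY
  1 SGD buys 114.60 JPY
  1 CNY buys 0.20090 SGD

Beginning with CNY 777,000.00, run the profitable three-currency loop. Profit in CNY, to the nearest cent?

Profit: CNY 15,338.69

Profitable loop is CNY → SGD → JPY → CNY:
CNY 777,000.00 × 0.20090 = SGD 156,099.30
SGD 156,099.30 × 114.60 = JPY 17,888,980
JPY 17,888,980 × 0.044292 = CNY 792,338.69
Profit = CNY 792,338.69 − CNY 777,000.00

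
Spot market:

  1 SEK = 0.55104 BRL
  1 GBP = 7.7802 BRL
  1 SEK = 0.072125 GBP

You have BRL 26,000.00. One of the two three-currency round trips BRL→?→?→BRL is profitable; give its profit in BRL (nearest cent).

Profitable loop is BRL → SEK → GBP → BRL:
BRL 26,000.00 ÷ 0.55104 = SEK 47,183.51
SEK 47,183.51 × 0.072125 = GBP 3,403.11
GBP 3,403.11 × 7.7802 = BRL 26,476.88
Profit = BRL 26,476.88 − BRL 26,000.00

Profit: BRL 476.88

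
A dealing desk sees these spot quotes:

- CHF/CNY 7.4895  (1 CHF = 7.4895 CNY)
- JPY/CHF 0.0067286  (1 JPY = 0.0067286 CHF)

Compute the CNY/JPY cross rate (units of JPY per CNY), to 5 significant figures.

CNY/JPY = 19.844

1 CNY ÷ 7.4895 = 0.13352 CHF
0.13352 CHF ÷ 0.0067286 = 19.8437 JPY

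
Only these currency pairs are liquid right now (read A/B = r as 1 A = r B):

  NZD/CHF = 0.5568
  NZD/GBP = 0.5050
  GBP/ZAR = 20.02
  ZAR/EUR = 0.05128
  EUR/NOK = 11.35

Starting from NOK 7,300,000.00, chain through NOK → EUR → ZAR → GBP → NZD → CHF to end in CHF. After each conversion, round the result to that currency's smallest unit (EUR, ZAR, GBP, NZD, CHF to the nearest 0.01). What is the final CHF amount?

CHF 690,752.97

NOK 7,300,000.00 ÷ 11.35 = EUR 643,171.81
EUR 643,171.81 ÷ 0.05128 = ZAR 12,542,351.99
ZAR 12,542,351.99 ÷ 20.02 = GBP 626,491.11
GBP 626,491.11 ÷ 0.5050 = NZD 1,240,576.46
NZD 1,240,576.46 × 0.5568 = CHF 690,752.97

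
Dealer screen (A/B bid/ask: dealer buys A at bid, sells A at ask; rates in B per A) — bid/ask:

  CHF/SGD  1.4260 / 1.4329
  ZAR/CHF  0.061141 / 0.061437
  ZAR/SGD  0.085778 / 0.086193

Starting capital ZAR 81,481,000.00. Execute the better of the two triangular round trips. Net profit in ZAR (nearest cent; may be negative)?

Net profit: ZAR 939,722.39

Best loop ZAR → CHF → SGD → ZAR:
ZAR 81,481,000.00 × 0.061141 (sell ZAR at bid) = CHF 4,981,829.82
CHF 4,981,829.82 × 1.4260 (sell CHF at bid) = SGD 7,104,089.32
SGD 7,104,089.32 ÷ 0.086193 (buy ZAR at ask) = ZAR 82,420,722.39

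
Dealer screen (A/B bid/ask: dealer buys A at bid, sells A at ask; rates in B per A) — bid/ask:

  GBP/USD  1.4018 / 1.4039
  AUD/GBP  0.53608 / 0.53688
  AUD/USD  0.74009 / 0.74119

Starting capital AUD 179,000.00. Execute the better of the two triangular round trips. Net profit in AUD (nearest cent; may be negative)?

Net profit: AUD 2,484.33

Best loop AUD → GBP → USD → AUD:
AUD 179,000.00 × 0.53608 (sell AUD at bid) = GBP 95,958.32
GBP 95,958.32 × 1.4018 (sell GBP at bid) = USD 134,514.37
USD 134,514.37 ÷ 0.74119 (buy AUD at ask) = AUD 181,484.33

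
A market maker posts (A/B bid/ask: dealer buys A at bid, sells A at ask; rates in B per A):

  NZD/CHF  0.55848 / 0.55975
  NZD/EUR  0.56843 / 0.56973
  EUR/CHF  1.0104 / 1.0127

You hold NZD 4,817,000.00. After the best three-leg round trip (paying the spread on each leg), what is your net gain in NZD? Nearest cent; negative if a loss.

Net profit: NZD 125,570.49

Best loop NZD → EUR → CHF → NZD:
NZD 4,817,000.00 × 0.56843 (sell NZD at bid) = EUR 2,738,127.31
EUR 2,738,127.31 × 1.0104 (sell EUR at bid) = CHF 2,766,603.83
CHF 2,766,603.83 ÷ 0.55975 (buy NZD at ask) = NZD 4,942,570.49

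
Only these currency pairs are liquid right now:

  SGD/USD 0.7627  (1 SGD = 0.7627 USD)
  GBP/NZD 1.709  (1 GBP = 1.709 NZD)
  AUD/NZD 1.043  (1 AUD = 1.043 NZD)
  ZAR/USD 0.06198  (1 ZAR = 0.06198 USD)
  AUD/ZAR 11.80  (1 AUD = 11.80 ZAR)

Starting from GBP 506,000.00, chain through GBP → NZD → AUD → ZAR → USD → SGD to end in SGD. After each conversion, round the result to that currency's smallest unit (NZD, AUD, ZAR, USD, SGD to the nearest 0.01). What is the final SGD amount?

SGD 795,038.40

GBP 506,000.00 × 1.709 = NZD 864,754.00
NZD 864,754.00 ÷ 1.043 = AUD 829,102.59
AUD 829,102.59 × 11.80 = ZAR 9,783,410.56
ZAR 9,783,410.56 × 0.06198 = USD 606,375.79
USD 606,375.79 ÷ 0.7627 = SGD 795,038.40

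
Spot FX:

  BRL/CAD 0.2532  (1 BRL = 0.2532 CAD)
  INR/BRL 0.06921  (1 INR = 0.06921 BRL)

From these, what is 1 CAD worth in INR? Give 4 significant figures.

CAD/INR = 57.06

1 CAD ÷ 0.2532 = 3.94945 BRL
3.94945 BRL ÷ 0.06921 = 57.0647 INR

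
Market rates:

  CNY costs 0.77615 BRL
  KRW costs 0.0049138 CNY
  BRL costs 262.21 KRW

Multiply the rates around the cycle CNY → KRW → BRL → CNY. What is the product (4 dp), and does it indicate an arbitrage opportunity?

1.0000 (no arbitrage)

Around CNY → KRW → BRL → CNY: 1 ÷ 0.0049138 ÷ 262.21 ÷ 0.77615 = 0.999971
Product ≈ 1 (deviation 0.003%, within rounding noise).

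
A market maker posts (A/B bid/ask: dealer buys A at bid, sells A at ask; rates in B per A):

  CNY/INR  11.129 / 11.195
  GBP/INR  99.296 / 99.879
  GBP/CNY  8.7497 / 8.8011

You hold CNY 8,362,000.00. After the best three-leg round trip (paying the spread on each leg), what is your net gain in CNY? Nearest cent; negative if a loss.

Net profit: CNY 65,152.70

Best loop CNY → GBP → INR → CNY:
CNY 8,362,000.00 ÷ 8.8011 (buy GBP at ask) = GBP 950,108.51
GBP 950,108.51 × 99.296 (sell GBP at bid) = INR 94,341,974.53
INR 94,341,974.53 ÷ 11.195 (buy CNY at ask) = CNY 8,427,152.70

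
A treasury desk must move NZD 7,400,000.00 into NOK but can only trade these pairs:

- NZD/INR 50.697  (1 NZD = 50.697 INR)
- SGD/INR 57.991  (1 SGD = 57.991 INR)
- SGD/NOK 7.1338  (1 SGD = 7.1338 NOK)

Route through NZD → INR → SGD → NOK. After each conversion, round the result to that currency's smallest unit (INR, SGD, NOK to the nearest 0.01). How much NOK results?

NOK 46,150,277.01

NZD 7,400,000.00 × 50.697 = INR 375,157,800.00
INR 375,157,800.00 ÷ 57.991 = SGD 6,469,241.78
SGD 6,469,241.78 × 7.1338 = NOK 46,150,277.01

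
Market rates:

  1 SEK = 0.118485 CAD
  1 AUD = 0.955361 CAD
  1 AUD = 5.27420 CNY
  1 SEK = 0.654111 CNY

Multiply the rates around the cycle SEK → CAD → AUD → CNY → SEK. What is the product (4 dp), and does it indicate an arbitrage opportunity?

1.0000 (no arbitrage)

Around SEK → CAD → AUD → CNY → SEK: 1 × 0.118485 ÷ 0.955361 × 5.27420 ÷ 0.654111 = 1.000002
Product ≈ 1 (deviation 0.000%, within rounding noise).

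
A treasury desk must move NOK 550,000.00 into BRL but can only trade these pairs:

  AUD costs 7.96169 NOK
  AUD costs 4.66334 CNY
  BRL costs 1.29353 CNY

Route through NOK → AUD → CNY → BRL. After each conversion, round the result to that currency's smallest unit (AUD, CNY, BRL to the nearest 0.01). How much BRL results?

NOK 550,000.00 ÷ 7.96169 = AUD 69,080.81
AUD 69,080.81 × 4.66334 = CNY 322,147.30
CNY 322,147.30 ÷ 1.29353 = BRL 249,045.09

BRL 249,045.09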